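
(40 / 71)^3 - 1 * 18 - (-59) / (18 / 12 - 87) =-1132939556 / 61202781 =-18.51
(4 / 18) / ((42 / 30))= 10 / 63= 0.16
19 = 19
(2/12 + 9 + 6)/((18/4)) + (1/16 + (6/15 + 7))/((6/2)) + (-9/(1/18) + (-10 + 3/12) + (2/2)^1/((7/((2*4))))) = -2491009/15120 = -164.75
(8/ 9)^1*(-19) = -152/ 9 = -16.89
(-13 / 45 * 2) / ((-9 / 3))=26 / 135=0.19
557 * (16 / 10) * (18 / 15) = 26736 / 25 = 1069.44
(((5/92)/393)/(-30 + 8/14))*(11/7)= -55/7448136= -0.00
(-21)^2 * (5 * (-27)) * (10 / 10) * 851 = -50664285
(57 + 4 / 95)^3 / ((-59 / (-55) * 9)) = 1750451725649 / 91053225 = 19224.49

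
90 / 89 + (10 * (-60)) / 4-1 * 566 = -63634 / 89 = -714.99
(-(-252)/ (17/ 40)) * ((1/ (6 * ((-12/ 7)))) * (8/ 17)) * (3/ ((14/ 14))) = -23520/ 289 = -81.38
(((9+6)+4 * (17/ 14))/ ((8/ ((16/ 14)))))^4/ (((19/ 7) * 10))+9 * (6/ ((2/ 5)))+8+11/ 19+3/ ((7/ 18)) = 24046632821/ 156473170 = 153.68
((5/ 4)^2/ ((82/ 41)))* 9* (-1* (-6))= 675/ 16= 42.19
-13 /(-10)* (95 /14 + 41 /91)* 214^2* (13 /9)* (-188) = -12283815284 /105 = -116988716.99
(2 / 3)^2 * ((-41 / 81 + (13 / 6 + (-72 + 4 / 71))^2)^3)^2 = 252724008574963741303843146740239215329786314622991266273401 / 42712280895646771472383944171226407936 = 5916893298028514557827.82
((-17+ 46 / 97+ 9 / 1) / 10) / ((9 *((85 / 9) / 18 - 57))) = 0.00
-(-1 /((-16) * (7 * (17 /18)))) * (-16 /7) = 18 /833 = 0.02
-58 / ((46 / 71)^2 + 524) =-146189 / 1321800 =-0.11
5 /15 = 1 /3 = 0.33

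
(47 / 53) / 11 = 47 / 583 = 0.08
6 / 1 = 6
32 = 32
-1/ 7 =-0.14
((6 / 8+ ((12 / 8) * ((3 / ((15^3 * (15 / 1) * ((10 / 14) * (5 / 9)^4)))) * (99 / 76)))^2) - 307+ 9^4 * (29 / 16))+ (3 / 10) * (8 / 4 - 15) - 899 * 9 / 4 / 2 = 931609811656591196309 / 88134765625000000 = 10570.29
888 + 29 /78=69293 /78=888.37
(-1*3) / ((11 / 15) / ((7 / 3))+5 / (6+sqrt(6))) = -28980 / 11471 - 3675*sqrt(6) / 11471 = -3.31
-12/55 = -0.22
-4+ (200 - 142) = 54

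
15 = 15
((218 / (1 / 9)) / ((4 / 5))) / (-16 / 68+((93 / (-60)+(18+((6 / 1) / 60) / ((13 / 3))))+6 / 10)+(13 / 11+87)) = 119240550 / 5106053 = 23.35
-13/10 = -1.30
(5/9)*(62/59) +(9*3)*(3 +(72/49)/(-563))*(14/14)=1194064163/14648697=81.51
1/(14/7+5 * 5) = 1/27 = 0.04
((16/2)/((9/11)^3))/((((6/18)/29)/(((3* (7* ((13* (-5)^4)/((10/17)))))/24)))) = 7464081625/486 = 15358192.64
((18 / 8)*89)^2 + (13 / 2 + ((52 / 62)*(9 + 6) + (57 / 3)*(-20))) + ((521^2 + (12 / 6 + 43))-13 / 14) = 1080570473 / 3472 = 311224.21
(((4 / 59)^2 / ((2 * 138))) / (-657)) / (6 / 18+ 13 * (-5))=2 / 5102334927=0.00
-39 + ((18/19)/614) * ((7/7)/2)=-454965/11666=-39.00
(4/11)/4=1/11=0.09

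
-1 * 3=-3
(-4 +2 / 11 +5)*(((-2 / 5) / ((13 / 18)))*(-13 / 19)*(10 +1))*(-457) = -213876 / 95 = -2251.33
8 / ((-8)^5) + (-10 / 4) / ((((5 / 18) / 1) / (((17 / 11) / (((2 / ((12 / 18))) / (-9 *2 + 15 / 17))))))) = 79.36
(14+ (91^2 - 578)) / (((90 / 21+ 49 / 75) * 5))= 810285 / 2593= 312.49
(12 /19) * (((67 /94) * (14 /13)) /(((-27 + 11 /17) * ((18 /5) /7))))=-39865 /1114464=-0.04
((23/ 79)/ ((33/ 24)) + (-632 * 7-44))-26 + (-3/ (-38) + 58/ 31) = -4598214063/ 1023682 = -4491.84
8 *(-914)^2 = 6683168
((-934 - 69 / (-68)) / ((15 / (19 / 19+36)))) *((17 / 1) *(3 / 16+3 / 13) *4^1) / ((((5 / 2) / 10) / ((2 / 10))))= -68074339 / 1300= -52364.88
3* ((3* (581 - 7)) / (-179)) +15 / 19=-95469 / 3401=-28.07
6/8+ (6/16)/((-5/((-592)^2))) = -525681/20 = -26284.05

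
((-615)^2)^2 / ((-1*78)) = -47684716875 / 26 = -1834027572.12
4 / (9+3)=1 / 3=0.33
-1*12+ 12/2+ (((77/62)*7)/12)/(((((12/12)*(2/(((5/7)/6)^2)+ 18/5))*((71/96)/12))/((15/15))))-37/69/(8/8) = -197043451/30525669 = -6.46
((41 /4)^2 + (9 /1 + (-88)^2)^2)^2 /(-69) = -924955031904930625 /17664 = -52363849179400.51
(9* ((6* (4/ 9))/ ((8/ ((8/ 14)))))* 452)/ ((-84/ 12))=-110.69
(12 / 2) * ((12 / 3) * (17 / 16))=51 / 2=25.50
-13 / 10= -1.30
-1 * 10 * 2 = -20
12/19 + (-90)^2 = 153912/19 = 8100.63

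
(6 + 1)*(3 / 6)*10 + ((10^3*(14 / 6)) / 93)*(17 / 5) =33565 / 279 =120.30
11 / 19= 0.58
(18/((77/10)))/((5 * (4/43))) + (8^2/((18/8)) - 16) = 12107/693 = 17.47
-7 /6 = -1.17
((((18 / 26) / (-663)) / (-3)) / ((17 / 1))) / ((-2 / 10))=-5 / 48841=-0.00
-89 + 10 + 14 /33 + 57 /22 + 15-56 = -7721 /66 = -116.98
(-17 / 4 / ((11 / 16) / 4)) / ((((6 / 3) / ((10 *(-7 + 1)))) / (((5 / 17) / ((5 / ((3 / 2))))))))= 720 / 11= 65.45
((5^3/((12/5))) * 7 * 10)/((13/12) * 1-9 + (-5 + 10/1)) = -1250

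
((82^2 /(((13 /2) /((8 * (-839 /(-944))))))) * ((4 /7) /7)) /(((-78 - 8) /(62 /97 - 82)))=89044425824 /156758693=568.04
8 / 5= 1.60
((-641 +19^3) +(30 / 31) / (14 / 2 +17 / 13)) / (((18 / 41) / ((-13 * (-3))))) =552376.01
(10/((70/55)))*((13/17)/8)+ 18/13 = 2.14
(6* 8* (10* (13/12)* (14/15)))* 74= 107744/3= 35914.67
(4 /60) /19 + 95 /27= 9034 /2565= 3.52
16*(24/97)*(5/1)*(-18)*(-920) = 31795200/97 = 327785.57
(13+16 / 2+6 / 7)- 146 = -869 / 7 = -124.14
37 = 37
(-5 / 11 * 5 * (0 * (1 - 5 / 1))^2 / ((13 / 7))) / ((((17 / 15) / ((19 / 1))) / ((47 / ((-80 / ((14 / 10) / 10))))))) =0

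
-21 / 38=-0.55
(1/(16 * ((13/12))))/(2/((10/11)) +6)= 15/2132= 0.01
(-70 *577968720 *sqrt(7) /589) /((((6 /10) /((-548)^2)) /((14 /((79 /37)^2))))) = -388100073689557376000 *sqrt(7) /3675949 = -279333657455098.17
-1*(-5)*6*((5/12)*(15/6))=125/4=31.25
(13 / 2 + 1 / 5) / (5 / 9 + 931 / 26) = 117 / 635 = 0.18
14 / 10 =7 / 5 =1.40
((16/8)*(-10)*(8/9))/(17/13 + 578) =-2080/67779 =-0.03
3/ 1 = 3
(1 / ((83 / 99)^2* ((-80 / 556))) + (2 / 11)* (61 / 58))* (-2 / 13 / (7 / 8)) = 131132788 / 76915685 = 1.70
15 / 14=1.07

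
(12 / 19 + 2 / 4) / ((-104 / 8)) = -43 / 494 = -0.09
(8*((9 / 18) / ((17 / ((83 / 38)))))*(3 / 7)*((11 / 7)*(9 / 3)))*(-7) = -16434 / 2261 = -7.27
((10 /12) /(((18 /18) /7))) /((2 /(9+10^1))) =665 /12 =55.42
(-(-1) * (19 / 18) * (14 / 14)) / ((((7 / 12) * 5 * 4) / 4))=38 / 105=0.36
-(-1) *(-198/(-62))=99/31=3.19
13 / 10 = 1.30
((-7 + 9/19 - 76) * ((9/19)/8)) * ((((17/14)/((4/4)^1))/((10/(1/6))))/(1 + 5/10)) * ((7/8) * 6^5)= -809676/1805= -448.57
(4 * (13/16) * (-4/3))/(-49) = 13/147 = 0.09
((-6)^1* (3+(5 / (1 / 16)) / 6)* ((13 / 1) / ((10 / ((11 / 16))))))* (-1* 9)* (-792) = -6243237 / 10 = -624323.70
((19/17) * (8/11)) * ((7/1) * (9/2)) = 4788/187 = 25.60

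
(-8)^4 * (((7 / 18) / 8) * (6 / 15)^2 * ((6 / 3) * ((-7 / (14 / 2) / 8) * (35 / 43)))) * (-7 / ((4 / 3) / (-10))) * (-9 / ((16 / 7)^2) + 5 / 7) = 88543 / 258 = 343.19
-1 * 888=-888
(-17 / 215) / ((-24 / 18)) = 51 / 860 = 0.06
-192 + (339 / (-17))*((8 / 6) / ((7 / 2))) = -23752 / 119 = -199.60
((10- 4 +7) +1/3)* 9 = 120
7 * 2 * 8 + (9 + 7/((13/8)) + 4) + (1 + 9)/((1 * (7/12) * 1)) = 13327/91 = 146.45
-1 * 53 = -53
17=17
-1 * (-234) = 234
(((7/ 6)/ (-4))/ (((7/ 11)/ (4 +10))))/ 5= -77/ 60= -1.28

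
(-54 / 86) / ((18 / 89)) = -267 / 86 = -3.10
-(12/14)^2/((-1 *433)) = 36/21217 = 0.00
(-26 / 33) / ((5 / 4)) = -104 / 165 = -0.63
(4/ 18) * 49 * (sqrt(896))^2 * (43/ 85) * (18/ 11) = 7551488/ 935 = 8076.46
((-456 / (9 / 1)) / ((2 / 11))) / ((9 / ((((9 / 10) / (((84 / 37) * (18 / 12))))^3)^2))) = -536236819481 / 50824368000000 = -0.01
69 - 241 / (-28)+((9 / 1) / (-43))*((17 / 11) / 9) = 1027353 / 13244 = 77.57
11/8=1.38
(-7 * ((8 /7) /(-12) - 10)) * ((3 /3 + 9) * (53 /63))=112360 /189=594.50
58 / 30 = 29 / 15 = 1.93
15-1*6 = 9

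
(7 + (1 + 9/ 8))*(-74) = -2701/ 4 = -675.25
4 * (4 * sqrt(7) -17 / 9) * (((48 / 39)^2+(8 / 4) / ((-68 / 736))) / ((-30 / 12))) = -30848 / 507+370176 * sqrt(7) / 2873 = 280.05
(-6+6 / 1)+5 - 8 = -3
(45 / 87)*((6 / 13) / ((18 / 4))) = 20 / 377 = 0.05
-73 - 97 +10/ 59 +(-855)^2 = 43120455/ 59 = 730855.17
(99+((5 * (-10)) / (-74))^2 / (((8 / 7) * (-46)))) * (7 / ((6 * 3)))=349097231 / 9068256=38.50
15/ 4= 3.75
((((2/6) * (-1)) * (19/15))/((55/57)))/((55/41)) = -14801/45375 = -0.33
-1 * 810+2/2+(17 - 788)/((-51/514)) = 118345/17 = 6961.47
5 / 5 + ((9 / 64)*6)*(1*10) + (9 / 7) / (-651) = 229321 / 24304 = 9.44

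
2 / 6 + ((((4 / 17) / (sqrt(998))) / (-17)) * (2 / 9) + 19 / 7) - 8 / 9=136 / 63 - 4 * sqrt(998) / 1297899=2.16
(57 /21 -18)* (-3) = 321 /7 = 45.86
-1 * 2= -2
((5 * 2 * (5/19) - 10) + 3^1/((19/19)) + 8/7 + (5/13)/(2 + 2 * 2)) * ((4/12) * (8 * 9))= -131188/1729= -75.88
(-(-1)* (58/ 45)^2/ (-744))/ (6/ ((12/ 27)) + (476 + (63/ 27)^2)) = -841/ 186420825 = -0.00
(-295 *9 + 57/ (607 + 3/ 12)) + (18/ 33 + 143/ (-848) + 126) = -2528.53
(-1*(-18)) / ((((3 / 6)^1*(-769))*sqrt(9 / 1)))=-12 / 769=-0.02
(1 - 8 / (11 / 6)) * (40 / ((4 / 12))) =-4440 / 11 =-403.64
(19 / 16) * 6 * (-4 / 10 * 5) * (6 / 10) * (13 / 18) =-247 / 40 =-6.18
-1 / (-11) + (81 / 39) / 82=1363 / 11726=0.12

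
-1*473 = -473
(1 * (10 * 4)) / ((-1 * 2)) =-20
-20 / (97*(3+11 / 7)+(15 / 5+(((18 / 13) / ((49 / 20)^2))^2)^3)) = -3698904047435201576513905636 / 82564850350206793132899679375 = -0.04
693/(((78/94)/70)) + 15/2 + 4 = 1520279/26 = 58472.27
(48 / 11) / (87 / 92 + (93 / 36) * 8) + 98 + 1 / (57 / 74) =99.50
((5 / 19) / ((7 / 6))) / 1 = 30 / 133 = 0.23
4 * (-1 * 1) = -4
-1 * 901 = -901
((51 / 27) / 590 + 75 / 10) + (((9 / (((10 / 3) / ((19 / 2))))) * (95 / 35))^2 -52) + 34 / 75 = 49988742011 / 10407600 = 4803.10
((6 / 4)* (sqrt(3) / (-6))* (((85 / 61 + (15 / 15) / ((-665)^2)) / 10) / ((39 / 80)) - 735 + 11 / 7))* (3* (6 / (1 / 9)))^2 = 1686844509714594* sqrt(3) / 350684425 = 8331423.32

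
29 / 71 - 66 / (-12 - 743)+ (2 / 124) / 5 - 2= -4988277 / 3323510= -1.50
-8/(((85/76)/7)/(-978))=4162368/85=48969.04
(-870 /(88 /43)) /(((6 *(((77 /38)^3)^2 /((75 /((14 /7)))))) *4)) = -21999830102625 /2292646180979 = -9.60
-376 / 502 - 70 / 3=-18134 / 753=-24.08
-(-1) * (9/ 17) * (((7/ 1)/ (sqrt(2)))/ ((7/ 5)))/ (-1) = -1.87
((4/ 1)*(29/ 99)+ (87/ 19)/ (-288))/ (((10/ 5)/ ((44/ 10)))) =2.54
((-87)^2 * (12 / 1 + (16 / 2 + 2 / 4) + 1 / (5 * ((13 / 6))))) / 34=20262213 / 4420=4584.21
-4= -4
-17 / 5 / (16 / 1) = -17 / 80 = -0.21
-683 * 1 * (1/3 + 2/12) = -683/2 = -341.50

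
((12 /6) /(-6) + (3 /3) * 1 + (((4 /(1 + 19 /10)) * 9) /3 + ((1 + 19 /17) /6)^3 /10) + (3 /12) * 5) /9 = 51796039 /76937580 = 0.67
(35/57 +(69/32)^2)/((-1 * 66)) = -307217/3852288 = -0.08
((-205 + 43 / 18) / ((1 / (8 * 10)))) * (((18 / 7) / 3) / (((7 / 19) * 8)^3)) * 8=-17867695 / 4116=-4341.03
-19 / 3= -6.33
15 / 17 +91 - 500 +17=-6649 / 17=-391.12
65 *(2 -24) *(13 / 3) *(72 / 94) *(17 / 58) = -1896180 / 1363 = -1391.18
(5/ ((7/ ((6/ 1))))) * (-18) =-540/ 7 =-77.14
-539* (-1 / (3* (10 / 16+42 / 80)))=10780 / 69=156.23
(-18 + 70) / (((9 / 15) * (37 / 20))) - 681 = -70391 / 111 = -634.15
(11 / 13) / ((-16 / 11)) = -121 / 208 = -0.58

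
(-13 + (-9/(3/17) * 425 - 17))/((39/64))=-463040/13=-35618.46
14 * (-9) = -126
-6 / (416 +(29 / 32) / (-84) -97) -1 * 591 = -506764941 / 857443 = -591.02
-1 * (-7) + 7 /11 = 84 /11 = 7.64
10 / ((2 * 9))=5 / 9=0.56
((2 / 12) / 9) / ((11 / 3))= 1 / 198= 0.01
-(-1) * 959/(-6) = -959/6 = -159.83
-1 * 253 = -253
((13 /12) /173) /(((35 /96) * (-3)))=-104 /18165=-0.01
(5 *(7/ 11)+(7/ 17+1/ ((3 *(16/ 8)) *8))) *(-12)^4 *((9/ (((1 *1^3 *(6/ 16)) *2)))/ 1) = 168184512/ 187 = 899382.42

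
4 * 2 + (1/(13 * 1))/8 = 833/104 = 8.01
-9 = -9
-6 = -6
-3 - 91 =-94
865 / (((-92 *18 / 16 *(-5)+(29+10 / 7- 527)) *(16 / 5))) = 12.92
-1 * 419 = -419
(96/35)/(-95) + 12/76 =0.13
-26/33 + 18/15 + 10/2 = 893/165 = 5.41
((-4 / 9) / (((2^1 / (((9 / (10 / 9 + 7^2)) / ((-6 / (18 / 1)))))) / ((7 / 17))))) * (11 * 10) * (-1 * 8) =-30240 / 697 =-43.39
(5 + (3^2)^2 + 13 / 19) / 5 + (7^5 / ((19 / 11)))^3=31595021849265232 / 34295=921271959447.89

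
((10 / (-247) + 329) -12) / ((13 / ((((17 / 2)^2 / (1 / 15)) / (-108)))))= -113127605 / 462384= -244.66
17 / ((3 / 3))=17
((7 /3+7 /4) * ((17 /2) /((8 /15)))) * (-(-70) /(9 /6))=145775 /48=3036.98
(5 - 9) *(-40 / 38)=80 / 19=4.21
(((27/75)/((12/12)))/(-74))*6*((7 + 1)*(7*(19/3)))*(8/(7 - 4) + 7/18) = -5852/185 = -31.63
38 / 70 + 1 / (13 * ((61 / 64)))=17307 / 27755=0.62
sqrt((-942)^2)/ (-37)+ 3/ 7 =-6483/ 259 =-25.03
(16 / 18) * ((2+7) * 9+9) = 80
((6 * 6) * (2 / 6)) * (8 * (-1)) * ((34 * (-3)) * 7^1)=68544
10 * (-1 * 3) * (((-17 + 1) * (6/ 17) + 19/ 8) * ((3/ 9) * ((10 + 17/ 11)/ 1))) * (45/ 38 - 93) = -985904175/ 28424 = -34685.62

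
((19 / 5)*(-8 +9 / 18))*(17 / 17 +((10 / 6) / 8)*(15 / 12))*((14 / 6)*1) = -83.82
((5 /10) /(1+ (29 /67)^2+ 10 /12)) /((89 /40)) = 107736 /968765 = 0.11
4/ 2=2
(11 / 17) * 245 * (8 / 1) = 1268.24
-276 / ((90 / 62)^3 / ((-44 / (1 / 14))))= 1688315552 / 30375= 55582.41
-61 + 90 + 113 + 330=472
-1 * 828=-828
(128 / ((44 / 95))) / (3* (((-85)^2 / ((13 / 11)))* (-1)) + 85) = -988 / 65263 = -0.02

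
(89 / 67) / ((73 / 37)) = 3293 / 4891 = 0.67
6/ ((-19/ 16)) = -96/ 19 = -5.05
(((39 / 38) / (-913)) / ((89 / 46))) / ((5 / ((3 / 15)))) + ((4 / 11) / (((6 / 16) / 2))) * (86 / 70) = 1931238443 / 810538575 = 2.38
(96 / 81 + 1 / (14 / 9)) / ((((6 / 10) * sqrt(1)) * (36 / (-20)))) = -17275 / 10206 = -1.69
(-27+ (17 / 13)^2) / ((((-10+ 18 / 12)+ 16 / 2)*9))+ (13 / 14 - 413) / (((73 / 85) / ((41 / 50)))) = -6028569793 / 15544620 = -387.82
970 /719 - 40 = -27790 /719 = -38.65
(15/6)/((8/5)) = 25/16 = 1.56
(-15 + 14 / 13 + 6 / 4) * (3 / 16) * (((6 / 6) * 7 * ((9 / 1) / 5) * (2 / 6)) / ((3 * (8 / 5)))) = -6783 / 3328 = -2.04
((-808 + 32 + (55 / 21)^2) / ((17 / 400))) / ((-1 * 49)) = 135676400 / 367353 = 369.34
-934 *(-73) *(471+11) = 32863724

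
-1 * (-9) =9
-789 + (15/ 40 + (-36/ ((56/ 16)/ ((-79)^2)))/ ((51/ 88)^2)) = -3105902563/ 16184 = -191911.92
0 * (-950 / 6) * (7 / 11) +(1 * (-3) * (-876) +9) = 2637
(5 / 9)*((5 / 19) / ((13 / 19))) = 25 / 117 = 0.21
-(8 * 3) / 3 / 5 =-8 / 5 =-1.60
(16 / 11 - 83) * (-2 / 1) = 1794 / 11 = 163.09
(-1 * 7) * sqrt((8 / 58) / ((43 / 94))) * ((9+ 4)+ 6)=-266 * sqrt(117218) / 1247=-73.03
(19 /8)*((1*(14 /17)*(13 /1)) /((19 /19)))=1729 /68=25.43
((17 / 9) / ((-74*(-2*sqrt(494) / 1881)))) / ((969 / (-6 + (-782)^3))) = -2630164757*sqrt(494) / 109668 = -533048.23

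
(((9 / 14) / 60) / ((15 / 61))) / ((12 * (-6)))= -61 / 100800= -0.00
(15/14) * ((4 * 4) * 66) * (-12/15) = -6336/7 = -905.14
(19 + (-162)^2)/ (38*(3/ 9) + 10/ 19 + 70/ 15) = 1496991/ 1018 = 1470.52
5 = 5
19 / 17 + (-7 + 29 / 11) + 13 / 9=-3032 / 1683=-1.80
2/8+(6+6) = 49/4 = 12.25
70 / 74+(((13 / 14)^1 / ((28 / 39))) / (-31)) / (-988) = 32325763 / 34171424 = 0.95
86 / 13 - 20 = -174 / 13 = -13.38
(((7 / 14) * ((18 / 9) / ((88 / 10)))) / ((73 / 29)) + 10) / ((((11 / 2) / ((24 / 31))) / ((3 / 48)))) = 96795 / 1095292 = 0.09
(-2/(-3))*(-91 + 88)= -2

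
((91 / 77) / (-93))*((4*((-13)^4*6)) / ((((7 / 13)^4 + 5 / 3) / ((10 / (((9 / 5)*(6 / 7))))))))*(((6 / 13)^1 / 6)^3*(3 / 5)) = -168938315 / 19182273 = -8.81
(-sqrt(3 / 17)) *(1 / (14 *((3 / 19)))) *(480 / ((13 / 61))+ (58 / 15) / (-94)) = -392198437 *sqrt(51) / 6543810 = -428.02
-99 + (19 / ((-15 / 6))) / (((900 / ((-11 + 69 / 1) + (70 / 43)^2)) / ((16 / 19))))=-206829511 / 2080125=-99.43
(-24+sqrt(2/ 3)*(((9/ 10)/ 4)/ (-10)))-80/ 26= -352/ 13-3*sqrt(6)/ 400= -27.10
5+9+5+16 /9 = 187 /9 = 20.78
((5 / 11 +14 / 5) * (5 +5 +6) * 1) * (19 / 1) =54416 / 55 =989.38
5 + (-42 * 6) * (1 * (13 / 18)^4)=-185347 / 2916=-63.56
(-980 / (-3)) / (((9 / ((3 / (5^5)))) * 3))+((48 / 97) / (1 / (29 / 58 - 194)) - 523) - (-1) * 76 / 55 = -11115937243 / 18005625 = -617.36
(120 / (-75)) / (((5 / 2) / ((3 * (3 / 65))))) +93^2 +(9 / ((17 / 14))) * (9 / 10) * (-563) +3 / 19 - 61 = 2536473188 / 524875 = 4832.53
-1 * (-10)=10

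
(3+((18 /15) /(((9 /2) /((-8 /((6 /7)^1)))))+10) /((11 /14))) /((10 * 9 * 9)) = 6217 /400950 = 0.02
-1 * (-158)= 158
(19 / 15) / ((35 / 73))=1387 / 525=2.64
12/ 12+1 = 2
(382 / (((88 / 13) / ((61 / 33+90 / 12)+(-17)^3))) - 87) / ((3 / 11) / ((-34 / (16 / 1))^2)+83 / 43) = -9989484350177 / 71837832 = -139056.04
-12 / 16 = -0.75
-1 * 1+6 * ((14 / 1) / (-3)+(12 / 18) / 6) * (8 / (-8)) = 79 / 3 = 26.33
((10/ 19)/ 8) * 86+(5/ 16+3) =8.97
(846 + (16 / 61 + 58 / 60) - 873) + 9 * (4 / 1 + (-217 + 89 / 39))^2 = 123582038711 / 309270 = 399592.71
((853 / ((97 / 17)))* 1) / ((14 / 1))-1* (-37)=64747 / 1358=47.68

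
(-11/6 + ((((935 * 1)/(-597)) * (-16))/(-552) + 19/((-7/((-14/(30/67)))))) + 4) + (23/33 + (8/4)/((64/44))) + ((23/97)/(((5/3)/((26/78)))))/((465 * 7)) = 169886895040349/1907557205400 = 89.06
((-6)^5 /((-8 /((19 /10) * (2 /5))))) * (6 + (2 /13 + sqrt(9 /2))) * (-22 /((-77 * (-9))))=-65664 /455 - 6156 * sqrt(2) /175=-194.06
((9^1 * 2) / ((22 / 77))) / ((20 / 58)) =1827 / 10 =182.70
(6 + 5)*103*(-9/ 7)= -10197/ 7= -1456.71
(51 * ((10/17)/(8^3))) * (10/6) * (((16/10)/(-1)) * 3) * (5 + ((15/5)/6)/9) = -455/192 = -2.37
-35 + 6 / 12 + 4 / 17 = -1165 / 34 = -34.26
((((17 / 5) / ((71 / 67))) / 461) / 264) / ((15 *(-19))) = -1139 / 12313402200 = -0.00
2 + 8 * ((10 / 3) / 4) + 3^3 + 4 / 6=109 / 3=36.33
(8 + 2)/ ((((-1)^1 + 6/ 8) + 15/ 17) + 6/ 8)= 340/ 47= 7.23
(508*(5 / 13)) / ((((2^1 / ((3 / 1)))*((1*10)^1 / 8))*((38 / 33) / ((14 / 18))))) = 39116 / 247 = 158.36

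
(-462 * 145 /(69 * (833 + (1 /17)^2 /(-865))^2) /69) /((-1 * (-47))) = -697728765012125 /1617196110371798771712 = -0.00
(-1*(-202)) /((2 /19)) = 1919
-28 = -28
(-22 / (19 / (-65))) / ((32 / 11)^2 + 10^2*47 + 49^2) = 34606 / 3268931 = 0.01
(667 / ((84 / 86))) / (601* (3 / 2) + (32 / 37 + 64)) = 1061197 / 1501731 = 0.71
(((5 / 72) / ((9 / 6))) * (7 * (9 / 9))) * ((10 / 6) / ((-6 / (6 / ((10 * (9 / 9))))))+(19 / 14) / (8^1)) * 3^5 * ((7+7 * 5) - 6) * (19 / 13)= 2565 / 208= 12.33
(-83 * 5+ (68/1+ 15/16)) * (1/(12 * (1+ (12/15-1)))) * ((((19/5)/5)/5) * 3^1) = -105203/6400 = -16.44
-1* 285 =-285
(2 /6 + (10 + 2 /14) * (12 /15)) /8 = 887 /840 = 1.06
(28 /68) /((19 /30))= 210 /323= 0.65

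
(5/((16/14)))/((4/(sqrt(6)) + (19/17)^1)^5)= -1349591125863985515/22431039566377192 + 275611354247622015 * sqrt(6)/11215519783188596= 0.03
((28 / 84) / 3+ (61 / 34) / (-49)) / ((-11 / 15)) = -5585 / 54978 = -0.10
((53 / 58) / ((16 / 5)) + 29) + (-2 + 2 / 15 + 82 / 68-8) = 4880647 / 236640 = 20.62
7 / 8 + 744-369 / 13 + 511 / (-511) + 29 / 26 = 74527 / 104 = 716.61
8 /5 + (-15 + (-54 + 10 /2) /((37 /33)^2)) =-358528 /6845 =-52.38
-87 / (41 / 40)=-3480 / 41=-84.88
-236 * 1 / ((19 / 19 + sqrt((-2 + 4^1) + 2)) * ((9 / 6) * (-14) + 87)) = -118 / 99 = -1.19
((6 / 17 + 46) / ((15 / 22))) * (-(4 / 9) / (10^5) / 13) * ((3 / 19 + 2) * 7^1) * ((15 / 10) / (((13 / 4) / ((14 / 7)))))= -2487716 / 7676296875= -0.00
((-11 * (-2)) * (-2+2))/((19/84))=0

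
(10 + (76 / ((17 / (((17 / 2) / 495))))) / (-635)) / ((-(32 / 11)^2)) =-8643833 / 7315200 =-1.18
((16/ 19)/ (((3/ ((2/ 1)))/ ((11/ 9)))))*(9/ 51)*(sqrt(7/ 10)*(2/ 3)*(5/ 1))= 352*sqrt(70)/ 8721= 0.34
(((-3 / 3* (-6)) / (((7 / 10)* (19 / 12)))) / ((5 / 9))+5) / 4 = 1961 / 532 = 3.69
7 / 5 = 1.40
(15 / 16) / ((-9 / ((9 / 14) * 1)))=-15 / 224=-0.07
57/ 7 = 8.14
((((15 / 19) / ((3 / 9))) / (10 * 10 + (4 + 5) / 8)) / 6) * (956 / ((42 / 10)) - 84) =60320 / 107597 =0.56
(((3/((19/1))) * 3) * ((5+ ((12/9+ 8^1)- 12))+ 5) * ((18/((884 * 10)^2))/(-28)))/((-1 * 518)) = 297/5383762966400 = 0.00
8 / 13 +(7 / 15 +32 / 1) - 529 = -96704 / 195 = -495.92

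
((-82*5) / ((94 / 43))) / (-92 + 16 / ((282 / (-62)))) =26445 / 13468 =1.96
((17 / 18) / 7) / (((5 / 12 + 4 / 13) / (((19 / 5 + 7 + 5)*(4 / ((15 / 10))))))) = 279344 / 35595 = 7.85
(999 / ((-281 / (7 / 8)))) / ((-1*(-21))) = -333 / 2248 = -0.15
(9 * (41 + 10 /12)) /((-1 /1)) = -753 /2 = -376.50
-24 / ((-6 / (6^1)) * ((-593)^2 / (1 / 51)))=8 / 5978033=0.00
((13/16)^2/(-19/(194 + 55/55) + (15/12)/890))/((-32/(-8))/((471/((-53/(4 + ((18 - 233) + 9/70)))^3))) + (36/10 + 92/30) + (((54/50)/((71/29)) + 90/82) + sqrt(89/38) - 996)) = 35646118500608325209061879908398890748887121875 * sqrt(3382)/192262485467372752130730058274480949646678742570995552 + 334504881755205741705502044858256534617883767437625/48065621366843188032682514568620237411669685642748888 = 0.01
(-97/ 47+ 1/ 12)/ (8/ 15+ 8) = -5585/ 24064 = -0.23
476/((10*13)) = 3.66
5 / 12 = 0.42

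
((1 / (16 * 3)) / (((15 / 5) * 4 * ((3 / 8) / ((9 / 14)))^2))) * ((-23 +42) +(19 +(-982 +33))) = -4.65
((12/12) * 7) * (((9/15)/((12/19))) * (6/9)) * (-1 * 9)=-399/10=-39.90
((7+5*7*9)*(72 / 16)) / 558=161 / 62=2.60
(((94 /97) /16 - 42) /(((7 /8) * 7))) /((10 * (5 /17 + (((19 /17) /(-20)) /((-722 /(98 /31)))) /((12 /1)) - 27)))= 7820954040 /305035139423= 0.03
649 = 649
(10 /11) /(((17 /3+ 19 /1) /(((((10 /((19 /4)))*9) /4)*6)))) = 8100 /7733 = 1.05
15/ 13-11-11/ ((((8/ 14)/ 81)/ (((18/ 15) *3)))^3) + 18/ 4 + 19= -19002587387461/ 13000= -1461737491.34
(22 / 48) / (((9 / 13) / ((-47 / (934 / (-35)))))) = 235235 / 201744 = 1.17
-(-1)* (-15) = -15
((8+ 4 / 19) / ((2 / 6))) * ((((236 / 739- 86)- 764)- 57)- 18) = -319802652 / 14041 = -22776.34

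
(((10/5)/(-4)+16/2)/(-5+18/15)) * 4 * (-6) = 47.37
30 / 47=0.64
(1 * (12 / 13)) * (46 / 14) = 276 / 91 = 3.03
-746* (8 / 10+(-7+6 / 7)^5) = 548291340302 / 84035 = 6524559.29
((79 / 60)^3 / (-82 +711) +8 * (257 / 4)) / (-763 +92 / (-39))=-907849657507 / 1351801512000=-0.67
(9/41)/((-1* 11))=-9/451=-0.02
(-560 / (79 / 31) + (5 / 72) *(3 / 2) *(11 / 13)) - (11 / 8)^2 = -221.55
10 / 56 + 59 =1657 / 28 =59.18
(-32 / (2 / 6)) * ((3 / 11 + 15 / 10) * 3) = -5616 / 11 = -510.55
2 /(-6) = -1 /3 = -0.33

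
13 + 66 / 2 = 46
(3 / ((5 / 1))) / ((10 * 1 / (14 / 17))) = 21 / 425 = 0.05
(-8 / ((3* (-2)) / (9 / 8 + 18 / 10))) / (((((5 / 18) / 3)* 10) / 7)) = 7371 / 250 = 29.48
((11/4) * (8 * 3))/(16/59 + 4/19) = 12331/90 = 137.01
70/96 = 35/48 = 0.73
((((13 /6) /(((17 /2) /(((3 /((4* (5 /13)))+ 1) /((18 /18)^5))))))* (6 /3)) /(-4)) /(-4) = 767 /8160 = 0.09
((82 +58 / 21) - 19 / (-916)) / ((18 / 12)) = 1630879 / 28854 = 56.52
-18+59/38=-625/38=-16.45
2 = 2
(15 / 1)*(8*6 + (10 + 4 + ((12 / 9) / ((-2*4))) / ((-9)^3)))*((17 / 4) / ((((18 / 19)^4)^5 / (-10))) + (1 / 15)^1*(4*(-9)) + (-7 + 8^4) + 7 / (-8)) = 3683192.79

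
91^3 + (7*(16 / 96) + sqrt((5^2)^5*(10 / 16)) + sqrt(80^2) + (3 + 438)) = 3125*sqrt(10) / 4 + 4524559 / 6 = 756563.70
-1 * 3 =-3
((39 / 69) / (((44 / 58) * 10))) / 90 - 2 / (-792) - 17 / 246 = -409231 / 6223800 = -0.07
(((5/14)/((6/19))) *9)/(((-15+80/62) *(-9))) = 589/7140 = 0.08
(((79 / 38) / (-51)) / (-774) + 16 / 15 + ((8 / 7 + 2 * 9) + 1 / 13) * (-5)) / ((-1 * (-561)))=-64859982931 / 382885563060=-0.17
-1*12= -12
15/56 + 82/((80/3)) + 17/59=7498/2065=3.63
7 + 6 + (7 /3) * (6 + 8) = 137 /3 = 45.67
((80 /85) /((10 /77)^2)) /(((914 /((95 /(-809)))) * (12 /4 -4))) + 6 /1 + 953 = 30137380497 /31425605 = 959.01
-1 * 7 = -7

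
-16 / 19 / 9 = -16 / 171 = -0.09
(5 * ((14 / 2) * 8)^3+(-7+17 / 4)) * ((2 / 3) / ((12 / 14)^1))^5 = 59031377363 / 236196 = 249925.39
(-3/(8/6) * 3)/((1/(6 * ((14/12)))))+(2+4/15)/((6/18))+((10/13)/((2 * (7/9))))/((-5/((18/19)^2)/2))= -26693099/657020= -40.63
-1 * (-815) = 815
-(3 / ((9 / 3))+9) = -10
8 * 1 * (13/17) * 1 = 104/17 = 6.12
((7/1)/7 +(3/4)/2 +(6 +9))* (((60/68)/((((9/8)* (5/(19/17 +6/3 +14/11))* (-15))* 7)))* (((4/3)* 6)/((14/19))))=-1.17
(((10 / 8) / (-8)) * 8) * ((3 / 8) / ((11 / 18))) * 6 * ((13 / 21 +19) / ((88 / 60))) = -208575 / 3388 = -61.56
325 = 325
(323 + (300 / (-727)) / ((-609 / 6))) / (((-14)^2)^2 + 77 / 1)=0.01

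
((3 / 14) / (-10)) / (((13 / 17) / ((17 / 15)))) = -289 / 9100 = -0.03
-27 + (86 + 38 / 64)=1907 / 32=59.59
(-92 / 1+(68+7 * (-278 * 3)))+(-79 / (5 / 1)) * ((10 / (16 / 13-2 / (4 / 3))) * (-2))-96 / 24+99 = -48585 / 7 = -6940.71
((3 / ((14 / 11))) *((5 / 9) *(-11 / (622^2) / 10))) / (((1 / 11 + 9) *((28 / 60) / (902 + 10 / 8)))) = -4808903 / 6066341120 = -0.00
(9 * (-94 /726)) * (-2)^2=-564 /121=-4.66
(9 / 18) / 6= 1 / 12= 0.08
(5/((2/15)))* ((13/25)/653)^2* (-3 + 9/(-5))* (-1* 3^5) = 1478412/53301125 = 0.03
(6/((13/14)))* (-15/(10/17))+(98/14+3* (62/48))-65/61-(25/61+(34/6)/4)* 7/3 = -9090919/57096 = -159.22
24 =24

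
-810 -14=-824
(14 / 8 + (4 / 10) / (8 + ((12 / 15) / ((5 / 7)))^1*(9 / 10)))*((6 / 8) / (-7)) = -0.19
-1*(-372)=372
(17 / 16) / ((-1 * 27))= -17 / 432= -0.04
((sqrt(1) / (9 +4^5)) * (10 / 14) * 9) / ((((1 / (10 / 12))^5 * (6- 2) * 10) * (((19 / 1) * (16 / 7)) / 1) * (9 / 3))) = 3125 / 6511767552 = 0.00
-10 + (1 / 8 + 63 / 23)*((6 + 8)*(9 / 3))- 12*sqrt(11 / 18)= 10147 / 92- 2*sqrt(22)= 100.91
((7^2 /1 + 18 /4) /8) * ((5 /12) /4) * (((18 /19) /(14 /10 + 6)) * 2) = 8025 /44992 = 0.18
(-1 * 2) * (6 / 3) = -4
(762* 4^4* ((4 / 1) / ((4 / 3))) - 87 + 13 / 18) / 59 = 10532335 / 1062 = 9917.45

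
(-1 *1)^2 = 1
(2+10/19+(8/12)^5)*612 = 834496/513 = 1626.70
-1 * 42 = -42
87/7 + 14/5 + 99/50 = 6023/350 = 17.21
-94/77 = -1.22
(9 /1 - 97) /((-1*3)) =88 /3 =29.33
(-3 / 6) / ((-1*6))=1 / 12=0.08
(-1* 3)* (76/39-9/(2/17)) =5815/26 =223.65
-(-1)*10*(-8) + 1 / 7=-79.86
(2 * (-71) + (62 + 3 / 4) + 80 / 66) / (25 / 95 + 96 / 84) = -1370033 / 24684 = -55.50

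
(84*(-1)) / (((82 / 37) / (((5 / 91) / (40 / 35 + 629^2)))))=-518 / 98409389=-0.00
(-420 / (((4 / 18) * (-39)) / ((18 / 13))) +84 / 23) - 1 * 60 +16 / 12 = 140936 / 11661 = 12.09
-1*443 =-443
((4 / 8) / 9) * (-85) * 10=-47.22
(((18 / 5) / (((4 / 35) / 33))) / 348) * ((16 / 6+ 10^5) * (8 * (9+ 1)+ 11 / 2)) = 1481327001 / 58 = 25540120.71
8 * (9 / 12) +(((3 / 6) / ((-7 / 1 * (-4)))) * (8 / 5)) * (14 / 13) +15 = 21.03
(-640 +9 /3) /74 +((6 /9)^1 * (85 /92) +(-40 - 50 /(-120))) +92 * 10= 2969733 /3404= 872.42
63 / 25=2.52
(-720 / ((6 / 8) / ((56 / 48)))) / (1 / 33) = -36960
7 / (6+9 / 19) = 133 / 123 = 1.08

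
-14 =-14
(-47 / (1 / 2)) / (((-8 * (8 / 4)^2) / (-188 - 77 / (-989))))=-8735185 / 15824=-552.02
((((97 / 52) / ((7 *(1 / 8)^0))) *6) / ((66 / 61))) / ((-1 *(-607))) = 5917 / 2430428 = 0.00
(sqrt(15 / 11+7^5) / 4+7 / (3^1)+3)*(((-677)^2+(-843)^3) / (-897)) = 9577900448 / 2691+299309389*sqrt(508453) / 9867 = 25189438.84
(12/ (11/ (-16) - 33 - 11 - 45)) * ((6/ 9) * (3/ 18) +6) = -704/ 861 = -0.82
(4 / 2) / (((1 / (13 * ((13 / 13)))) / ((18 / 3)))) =156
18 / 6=3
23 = 23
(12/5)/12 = 1/5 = 0.20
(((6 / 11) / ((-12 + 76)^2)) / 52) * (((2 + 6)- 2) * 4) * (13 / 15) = 3 / 56320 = 0.00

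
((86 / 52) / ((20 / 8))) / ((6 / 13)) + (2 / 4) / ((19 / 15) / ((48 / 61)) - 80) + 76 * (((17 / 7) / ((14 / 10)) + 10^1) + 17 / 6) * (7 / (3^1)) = 13130103509 / 5079690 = 2584.82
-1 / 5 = -0.20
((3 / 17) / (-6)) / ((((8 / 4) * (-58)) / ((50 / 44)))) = 25 / 86768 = 0.00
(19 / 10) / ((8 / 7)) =133 / 80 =1.66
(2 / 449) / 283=0.00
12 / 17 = 0.71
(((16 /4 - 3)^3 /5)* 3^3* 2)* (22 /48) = 99 /20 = 4.95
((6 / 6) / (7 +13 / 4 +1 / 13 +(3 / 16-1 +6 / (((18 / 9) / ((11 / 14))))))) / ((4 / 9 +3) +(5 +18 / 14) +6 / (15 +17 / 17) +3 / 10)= 56448 / 6972769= 0.01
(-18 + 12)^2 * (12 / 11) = 432 / 11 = 39.27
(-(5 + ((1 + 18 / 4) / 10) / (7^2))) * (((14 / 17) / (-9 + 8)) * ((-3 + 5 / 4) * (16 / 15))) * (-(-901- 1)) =-2953148 / 425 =-6948.58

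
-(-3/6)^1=1/2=0.50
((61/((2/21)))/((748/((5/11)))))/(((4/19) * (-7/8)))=-17385/8228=-2.11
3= 3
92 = 92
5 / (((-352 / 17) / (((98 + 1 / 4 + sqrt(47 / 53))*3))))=-71.86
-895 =-895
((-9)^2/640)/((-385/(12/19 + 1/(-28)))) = -25677/131084800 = -0.00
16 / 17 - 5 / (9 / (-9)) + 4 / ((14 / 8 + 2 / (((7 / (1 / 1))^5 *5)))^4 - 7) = 3936261817144593496024181 / 516416567495562116113377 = 7.62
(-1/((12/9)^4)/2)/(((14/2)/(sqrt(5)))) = -81 * sqrt(5)/3584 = -0.05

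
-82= -82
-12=-12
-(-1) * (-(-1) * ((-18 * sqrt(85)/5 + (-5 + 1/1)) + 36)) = 32-18 * sqrt(85)/5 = -1.19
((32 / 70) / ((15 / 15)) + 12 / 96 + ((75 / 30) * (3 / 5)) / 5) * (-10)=-8.82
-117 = -117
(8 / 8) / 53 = 1 / 53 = 0.02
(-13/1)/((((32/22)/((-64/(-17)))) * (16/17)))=-143/4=-35.75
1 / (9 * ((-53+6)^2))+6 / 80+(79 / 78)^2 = 147950117 / 134395560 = 1.10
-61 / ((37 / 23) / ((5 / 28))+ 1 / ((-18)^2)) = -2272860 / 335779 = -6.77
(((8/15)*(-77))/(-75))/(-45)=-616/50625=-0.01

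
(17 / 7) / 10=17 / 70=0.24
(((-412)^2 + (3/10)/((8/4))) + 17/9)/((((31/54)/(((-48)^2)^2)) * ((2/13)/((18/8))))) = 22955805628534.92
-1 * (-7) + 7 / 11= 84 / 11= 7.64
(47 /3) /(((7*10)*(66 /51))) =799 /4620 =0.17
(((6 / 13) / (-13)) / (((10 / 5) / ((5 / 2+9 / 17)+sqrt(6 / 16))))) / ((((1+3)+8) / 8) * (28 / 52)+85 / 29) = -8961 / 622999-87 * sqrt(6) / 73294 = -0.02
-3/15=-1/5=-0.20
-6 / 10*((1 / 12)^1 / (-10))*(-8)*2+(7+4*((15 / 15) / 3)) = 619 / 75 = 8.25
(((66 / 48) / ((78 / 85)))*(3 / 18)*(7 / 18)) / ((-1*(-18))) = 6545 / 1213056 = 0.01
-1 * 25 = -25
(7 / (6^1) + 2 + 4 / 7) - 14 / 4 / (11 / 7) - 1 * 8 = -1499 / 231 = -6.49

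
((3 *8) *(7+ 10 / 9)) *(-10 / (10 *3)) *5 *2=-5840 / 9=-648.89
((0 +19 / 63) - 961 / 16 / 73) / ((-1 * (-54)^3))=-0.00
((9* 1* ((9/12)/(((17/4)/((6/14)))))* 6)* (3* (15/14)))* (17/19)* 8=87480/931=93.96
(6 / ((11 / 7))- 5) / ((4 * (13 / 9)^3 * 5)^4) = -282429536481 / 3154202293505120000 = -0.00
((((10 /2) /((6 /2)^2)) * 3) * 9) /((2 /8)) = 60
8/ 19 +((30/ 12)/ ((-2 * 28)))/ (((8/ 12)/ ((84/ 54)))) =0.32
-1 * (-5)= 5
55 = 55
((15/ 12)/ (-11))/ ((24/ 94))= -235/ 528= -0.45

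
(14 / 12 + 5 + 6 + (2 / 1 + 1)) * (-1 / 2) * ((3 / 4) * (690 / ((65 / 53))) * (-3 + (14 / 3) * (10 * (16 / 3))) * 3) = -18883529 / 8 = -2360441.12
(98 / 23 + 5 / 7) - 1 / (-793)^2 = 503707888 / 101244689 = 4.98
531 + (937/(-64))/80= 2717783/5120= 530.82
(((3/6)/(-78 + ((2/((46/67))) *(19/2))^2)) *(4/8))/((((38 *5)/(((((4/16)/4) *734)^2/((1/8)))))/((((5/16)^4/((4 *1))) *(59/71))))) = 525472297375/8235280473522176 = 0.00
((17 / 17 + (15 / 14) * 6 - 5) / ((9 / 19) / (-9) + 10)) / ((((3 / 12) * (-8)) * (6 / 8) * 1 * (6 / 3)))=-323 / 3969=-0.08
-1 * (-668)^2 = -446224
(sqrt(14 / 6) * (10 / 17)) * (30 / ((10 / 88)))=880 * sqrt(21) / 17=237.22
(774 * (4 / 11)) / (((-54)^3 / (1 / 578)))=-43 / 13904946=-0.00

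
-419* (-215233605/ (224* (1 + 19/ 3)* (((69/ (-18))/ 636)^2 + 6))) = 12311532369688113/ 1345523641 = 9149993.35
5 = 5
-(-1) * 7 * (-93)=-651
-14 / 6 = -7 / 3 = -2.33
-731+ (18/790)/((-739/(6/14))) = -1493677912/2043335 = -731.00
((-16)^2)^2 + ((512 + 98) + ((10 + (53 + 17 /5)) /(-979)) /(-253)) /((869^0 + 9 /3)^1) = 162701875161 /2476870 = 65688.50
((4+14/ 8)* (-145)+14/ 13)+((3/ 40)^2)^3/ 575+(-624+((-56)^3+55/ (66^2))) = -536732448972799061777/ 3031142400000000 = -177072.66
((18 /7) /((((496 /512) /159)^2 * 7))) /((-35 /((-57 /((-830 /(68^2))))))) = -61408628195328 /683967725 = -89782.93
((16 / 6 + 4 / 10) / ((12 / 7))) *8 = 644 / 45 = 14.31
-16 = -16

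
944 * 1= 944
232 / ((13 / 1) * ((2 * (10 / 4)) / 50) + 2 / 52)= 520 / 3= 173.33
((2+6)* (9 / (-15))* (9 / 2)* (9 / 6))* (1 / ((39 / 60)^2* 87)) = -4320 / 4901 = -0.88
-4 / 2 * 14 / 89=-28 / 89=-0.31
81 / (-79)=-81 / 79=-1.03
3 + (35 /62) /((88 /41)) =17803 /5456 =3.26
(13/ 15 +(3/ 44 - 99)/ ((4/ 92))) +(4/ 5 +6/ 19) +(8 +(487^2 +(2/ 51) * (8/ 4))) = 10015351129/ 42636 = 234903.63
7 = 7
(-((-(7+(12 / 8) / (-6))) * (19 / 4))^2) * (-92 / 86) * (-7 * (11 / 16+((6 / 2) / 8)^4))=-122746495473 / 22544384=-5444.66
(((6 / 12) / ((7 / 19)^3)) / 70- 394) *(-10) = 18913021 / 4802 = 3938.57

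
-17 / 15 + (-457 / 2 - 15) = -7339 / 30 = -244.63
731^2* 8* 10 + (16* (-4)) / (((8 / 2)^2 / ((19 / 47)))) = 2009197284 / 47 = 42748878.38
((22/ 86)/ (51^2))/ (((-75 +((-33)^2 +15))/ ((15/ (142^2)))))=55/ 773534372436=0.00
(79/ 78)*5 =395/ 78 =5.06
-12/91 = -0.13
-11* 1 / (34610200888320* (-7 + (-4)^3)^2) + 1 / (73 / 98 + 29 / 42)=25647093333669102319 / 36813174785062456320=0.70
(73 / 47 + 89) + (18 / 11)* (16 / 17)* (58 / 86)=34615040 / 377927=91.59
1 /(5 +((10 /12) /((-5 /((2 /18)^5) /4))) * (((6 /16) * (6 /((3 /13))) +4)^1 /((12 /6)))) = 708588 /3542885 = 0.20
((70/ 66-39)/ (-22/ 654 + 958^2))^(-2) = 10897901546977878169/ 18623515024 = 585168886.37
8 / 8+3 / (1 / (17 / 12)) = 21 / 4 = 5.25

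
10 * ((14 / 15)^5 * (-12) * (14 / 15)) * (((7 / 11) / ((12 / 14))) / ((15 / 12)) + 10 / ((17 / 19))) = -1988761284608 / 2130046875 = -933.67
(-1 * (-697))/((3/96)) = 22304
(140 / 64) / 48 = 35 / 768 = 0.05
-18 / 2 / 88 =-9 / 88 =-0.10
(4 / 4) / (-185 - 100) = -1 / 285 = -0.00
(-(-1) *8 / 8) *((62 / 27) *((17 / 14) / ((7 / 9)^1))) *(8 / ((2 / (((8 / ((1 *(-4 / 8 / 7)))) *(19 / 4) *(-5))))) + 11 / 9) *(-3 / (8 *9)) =-50471317 / 31752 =-1589.55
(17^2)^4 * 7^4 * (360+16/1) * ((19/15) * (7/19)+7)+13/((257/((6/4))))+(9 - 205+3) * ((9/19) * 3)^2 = 130875911557803375047683/2783310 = 47021679783352689.80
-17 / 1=-17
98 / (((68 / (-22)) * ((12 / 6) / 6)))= -95.12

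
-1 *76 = -76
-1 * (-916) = 916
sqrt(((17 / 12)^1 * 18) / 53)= sqrt(5406) / 106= 0.69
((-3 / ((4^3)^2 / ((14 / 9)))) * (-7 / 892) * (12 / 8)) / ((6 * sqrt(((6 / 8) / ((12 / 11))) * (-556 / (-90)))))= 49 * sqrt(15290) / 5586403328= 0.00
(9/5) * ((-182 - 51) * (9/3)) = -6291/5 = -1258.20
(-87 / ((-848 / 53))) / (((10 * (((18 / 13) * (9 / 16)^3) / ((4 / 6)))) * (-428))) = -12064 / 3510135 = -0.00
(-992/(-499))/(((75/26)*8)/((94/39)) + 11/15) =699360/3626233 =0.19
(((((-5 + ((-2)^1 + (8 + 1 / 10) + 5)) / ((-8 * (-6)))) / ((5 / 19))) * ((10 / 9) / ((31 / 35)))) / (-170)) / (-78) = 8113 / 177577920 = 0.00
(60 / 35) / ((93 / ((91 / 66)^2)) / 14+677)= 99372 / 39446213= 0.00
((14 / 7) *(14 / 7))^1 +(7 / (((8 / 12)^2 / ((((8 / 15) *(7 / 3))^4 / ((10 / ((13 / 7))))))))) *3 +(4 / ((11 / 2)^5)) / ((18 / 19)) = 3063060062356 / 122298103125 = 25.05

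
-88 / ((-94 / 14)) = 616 / 47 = 13.11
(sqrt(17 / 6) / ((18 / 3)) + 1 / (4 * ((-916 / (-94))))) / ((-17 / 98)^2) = 112847 / 132362 + 2401 * sqrt(102) / 2601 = 10.18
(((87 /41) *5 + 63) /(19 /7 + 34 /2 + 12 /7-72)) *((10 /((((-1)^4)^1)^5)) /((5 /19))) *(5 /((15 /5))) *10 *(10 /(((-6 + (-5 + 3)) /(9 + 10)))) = 158885125 /7257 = 21894.05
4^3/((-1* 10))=-32/5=-6.40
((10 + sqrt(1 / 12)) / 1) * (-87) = -870 - 29 * sqrt(3) / 2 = -895.11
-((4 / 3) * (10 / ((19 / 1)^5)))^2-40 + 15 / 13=-27865696141726345 / 717334752162717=-38.85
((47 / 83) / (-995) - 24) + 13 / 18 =-34603961 / 1486530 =-23.28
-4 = -4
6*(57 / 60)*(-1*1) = -57 / 10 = -5.70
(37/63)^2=1369/3969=0.34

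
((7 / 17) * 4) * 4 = 112 / 17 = 6.59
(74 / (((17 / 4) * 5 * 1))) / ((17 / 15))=888 / 289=3.07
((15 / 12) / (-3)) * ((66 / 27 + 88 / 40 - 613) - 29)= 28681 / 108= 265.56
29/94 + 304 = 28605/94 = 304.31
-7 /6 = -1.17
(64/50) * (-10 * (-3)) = 192/5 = 38.40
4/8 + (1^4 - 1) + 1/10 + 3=18/5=3.60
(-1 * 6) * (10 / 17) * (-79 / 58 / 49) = 2370 / 24157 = 0.10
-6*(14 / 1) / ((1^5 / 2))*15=-2520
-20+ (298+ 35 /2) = 591 /2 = 295.50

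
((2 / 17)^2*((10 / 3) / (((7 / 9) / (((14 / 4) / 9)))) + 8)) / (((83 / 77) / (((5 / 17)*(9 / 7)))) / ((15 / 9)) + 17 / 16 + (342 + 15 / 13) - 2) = 228800 / 588143033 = 0.00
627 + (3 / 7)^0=628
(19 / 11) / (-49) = -0.04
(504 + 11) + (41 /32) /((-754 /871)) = 953093 /1856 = 513.52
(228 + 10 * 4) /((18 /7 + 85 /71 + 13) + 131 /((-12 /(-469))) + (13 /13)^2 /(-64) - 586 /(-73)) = 1866875136 /35837712709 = 0.05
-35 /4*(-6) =105 /2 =52.50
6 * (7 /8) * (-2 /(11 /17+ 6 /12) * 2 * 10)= -183.08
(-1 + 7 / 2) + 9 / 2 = 7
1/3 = 0.33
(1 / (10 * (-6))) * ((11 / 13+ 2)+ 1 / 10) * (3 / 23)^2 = -1149 / 1375400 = -0.00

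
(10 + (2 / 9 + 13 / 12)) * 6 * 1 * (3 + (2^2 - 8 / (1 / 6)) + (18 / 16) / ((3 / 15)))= -115181 / 48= -2399.60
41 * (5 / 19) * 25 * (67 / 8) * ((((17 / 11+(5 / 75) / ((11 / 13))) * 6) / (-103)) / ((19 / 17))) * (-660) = 4693249500 / 37183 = 126220.30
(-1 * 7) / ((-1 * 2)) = 7 / 2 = 3.50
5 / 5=1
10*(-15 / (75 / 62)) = -124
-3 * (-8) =24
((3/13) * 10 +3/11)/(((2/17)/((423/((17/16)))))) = 1248696/143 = 8732.14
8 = 8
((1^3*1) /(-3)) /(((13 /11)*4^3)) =-11 /2496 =-0.00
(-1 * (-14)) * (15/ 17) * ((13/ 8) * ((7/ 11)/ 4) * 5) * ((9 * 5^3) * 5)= 268734375/ 2992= 89817.64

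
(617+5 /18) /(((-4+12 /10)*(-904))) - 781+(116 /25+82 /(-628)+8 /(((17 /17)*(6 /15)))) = -676195269329 /894146400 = -756.25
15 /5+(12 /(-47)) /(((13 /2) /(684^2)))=-11226711 /611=-18374.32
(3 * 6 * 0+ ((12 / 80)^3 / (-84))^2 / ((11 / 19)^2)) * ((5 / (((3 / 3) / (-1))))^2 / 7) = 29241 / 1699962880000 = 0.00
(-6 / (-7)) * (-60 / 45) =-8 / 7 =-1.14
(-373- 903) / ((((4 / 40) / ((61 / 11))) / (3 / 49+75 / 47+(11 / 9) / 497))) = -172798962680 / 1471617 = -117421.15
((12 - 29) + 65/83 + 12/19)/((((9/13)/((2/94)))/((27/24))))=-0.54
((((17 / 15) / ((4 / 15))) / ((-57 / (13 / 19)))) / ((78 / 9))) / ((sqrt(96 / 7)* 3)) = -17* sqrt(42) / 207936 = -0.00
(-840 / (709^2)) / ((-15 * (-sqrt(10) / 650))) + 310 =310 - 3640 * sqrt(10) / 502681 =309.98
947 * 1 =947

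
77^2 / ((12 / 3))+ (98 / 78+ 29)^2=2397.70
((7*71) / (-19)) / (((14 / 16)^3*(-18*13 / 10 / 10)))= 1817600 / 108927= 16.69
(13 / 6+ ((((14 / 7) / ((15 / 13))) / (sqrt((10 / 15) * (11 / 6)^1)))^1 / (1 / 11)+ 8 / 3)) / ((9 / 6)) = 29 / 9+ 52 * sqrt(11) / 15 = 14.72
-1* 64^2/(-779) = 4096/779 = 5.26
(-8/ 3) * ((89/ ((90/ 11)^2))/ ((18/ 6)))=-21538/ 18225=-1.18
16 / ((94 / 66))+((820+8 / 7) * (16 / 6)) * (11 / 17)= 7987408 / 5593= 1428.11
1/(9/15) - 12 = -31/3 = -10.33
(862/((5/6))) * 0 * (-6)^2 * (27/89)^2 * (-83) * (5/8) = 0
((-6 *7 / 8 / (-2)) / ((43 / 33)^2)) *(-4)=-22869 / 3698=-6.18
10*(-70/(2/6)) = -2100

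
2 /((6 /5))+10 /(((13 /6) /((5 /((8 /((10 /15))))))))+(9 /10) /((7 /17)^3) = 2204663 /133770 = 16.48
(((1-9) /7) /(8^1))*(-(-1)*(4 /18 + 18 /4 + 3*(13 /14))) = -473 /441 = -1.07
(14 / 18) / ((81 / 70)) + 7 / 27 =679 / 729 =0.93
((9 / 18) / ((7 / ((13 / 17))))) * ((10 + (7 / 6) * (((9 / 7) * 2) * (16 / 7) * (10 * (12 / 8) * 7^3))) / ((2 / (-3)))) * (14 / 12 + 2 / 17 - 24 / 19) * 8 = -18809570 / 38437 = -489.36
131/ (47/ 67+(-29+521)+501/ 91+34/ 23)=18370261/ 70071362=0.26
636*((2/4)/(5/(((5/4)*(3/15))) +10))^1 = 53/5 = 10.60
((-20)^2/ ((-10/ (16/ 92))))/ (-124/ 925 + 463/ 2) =-296000/ 9844621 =-0.03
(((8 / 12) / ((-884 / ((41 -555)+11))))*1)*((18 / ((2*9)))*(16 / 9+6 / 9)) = 5533 / 5967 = 0.93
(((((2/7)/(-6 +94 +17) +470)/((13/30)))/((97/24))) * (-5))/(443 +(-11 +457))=-82908480/54930421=-1.51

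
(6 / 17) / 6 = 1 / 17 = 0.06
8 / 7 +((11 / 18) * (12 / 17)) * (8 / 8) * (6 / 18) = 1378 / 1071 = 1.29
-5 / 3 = -1.67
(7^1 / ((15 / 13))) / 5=91 / 75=1.21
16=16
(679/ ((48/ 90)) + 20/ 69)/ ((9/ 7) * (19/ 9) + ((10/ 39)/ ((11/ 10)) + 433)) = 28145117/ 9635344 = 2.92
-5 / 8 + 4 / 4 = 3 / 8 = 0.38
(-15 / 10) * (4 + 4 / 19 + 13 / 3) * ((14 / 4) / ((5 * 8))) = -3409 / 3040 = -1.12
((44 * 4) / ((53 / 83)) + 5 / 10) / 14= 29269 / 1484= 19.72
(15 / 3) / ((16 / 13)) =65 / 16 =4.06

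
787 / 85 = 9.26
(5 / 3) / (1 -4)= -5 / 9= -0.56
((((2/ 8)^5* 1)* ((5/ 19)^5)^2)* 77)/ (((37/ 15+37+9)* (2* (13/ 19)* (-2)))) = -11279296875/ 12491658984281411584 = -0.00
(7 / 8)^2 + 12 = 817 / 64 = 12.77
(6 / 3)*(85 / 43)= 170 / 43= 3.95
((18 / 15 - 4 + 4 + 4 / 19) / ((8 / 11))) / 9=737 / 3420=0.22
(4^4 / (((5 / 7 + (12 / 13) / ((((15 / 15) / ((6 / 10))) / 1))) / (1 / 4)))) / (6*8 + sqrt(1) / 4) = 116480 / 111361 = 1.05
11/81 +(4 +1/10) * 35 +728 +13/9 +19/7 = 993151/1134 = 875.79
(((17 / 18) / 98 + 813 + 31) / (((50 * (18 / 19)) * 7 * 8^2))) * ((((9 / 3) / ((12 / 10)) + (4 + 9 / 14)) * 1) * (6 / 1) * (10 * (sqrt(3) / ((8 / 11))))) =1555830485 * sqrt(3) / 66382848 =40.59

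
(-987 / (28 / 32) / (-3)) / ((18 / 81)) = 1692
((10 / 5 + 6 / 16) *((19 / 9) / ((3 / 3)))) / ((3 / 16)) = 722 / 27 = 26.74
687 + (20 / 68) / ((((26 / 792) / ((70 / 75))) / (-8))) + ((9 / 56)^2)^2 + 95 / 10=1368397809661 / 2173423616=629.60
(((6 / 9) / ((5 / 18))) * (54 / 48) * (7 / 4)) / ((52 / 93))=8.45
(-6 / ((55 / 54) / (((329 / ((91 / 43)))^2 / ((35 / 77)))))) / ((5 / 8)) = -10586871072 / 21125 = -501153.66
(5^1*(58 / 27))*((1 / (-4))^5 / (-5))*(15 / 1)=0.03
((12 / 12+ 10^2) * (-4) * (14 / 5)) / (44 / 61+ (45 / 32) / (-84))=-309134336 / 192545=-1605.52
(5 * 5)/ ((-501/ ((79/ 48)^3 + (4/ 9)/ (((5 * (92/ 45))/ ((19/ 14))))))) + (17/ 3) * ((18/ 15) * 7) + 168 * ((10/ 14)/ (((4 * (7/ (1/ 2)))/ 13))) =3355508879981/ 44602306560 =75.23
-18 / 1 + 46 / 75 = -1304 / 75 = -17.39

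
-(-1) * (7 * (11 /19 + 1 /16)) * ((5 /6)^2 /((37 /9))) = 34125 /44992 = 0.76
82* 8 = 656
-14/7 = -2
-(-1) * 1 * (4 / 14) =2 / 7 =0.29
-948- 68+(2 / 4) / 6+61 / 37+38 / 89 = -40062943 / 39516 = -1013.84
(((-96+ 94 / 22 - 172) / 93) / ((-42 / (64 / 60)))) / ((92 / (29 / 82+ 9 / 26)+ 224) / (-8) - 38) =-0.00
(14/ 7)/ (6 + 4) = 1/ 5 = 0.20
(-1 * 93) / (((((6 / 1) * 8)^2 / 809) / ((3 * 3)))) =-75237 / 256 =-293.89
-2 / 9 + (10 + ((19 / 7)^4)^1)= 1384177 / 21609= 64.06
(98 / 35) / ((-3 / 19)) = -266 / 15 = -17.73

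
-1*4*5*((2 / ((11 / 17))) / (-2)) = 340 / 11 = 30.91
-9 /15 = -3 /5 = -0.60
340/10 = 34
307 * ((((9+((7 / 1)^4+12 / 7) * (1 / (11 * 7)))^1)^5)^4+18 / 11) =2617312527424592355575404778675990295571848531906349207170579351829526 / 70034863369999307843155786531464011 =37371566124105058314197100000000000.00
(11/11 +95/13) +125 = 1733/13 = 133.31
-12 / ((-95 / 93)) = 1116 / 95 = 11.75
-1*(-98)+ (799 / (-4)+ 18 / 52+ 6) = -4961 / 52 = -95.40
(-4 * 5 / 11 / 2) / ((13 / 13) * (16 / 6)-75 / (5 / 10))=15 / 2431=0.01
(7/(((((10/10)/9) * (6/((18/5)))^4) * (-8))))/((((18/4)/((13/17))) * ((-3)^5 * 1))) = 91/127500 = 0.00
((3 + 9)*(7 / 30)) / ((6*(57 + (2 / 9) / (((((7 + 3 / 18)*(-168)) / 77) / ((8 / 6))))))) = 2709 / 330775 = 0.01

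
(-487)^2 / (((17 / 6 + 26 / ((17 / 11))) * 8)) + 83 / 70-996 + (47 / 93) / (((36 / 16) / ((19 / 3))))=72568704629 / 140967540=514.79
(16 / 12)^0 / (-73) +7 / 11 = 500 / 803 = 0.62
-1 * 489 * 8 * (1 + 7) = -31296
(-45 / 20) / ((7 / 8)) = -18 / 7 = -2.57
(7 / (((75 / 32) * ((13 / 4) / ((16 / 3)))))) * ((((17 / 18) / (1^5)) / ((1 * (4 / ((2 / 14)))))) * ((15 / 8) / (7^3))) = 544 / 601965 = 0.00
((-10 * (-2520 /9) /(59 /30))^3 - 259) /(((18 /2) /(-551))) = -326579874690568289 /1848411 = -176681417006.59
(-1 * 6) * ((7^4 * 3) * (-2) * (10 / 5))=172872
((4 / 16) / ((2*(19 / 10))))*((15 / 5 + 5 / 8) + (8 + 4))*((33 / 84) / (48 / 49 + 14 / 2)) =48125 / 950912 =0.05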